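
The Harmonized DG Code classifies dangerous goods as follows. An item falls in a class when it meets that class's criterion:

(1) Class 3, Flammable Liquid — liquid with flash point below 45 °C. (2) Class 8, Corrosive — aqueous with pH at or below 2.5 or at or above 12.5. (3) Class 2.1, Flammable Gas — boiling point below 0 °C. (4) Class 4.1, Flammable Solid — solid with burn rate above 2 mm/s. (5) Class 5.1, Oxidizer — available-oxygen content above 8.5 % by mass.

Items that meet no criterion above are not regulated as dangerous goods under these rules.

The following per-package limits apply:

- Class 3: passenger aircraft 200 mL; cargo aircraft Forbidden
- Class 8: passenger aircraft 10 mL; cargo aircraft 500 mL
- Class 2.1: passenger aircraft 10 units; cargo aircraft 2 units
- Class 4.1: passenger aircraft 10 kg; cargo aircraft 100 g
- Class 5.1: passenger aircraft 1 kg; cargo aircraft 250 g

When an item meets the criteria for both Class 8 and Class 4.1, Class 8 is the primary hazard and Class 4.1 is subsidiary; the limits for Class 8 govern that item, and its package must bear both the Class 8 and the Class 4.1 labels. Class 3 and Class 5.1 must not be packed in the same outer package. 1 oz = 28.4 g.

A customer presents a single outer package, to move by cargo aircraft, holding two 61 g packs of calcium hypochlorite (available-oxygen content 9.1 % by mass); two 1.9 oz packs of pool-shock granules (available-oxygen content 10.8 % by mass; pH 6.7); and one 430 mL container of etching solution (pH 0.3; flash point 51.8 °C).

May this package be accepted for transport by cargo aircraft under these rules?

With available-oxygen content 9.1 % by mass (> 8.5 % by mass), the calcium hypochlorite falls in Class 5.1.
Available-oxygen content 10.8 % by mass meets the Class 5.1 criterion (Oxidizer), so the pool-shock granules are Class 5.1.
Etching solution: pH 0.3 ≤ 2.5 → Class 8 (Corrosive).
Class 8 quantity: 430 mL.
That is within the Class 8 cargo aircraft limit of 500 mL.
Total Class 5.1: (two 61 g packs = 122 g) + (two 1.9 oz packs = 107.92 g) = 229.92 g.
229.92 g ≤ 250 g (cargo aircraft limit, Class 5.1) — within limit.
The segregation rule (Class 3 with Class 5.1) does not apply to Class 8 with Class 5.1.
Every hazard class is within its cargo aircraft limit and no segregation rule is violated.

Yes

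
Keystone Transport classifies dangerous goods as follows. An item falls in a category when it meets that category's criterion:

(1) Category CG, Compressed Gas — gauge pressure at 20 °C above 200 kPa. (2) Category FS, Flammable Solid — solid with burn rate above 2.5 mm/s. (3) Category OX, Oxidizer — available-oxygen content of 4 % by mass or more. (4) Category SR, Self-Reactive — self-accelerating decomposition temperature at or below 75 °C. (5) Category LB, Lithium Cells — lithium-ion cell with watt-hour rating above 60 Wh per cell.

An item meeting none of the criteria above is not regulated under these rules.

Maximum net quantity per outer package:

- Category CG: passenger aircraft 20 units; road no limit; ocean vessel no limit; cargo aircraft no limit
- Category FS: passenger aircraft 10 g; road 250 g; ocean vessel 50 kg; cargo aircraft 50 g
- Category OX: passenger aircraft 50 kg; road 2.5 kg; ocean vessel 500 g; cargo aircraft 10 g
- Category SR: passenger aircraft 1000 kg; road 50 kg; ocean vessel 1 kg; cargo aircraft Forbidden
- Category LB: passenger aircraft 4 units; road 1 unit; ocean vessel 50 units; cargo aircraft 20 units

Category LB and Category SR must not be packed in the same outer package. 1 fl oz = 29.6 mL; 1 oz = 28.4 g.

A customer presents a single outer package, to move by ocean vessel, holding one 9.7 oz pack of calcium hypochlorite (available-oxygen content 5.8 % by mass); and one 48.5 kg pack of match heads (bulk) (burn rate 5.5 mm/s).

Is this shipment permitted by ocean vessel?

Available-oxygen content 5.8 % by mass meets the Category OX criterion (Oxidizer), so the calcium hypochlorite is Category OX.
Match heads (bulk): burn rate 5.5 mm/s > 2.5 mm/s → Category FS (Flammable Solid).
Category FS quantity: 48.5 kg.
That is within the Category FS ocean vessel limit of 50 kg.
Category OX quantity: one 9.7 oz pack = 275.48 g.
275.48 g ≤ 500 g (ocean vessel limit, Category OX) — within limit.
The segregation rule (Category LB with Category SR) does not apply to Category FS with Category OX.
Every hazard category is within its ocean vessel limit and no segregation rule is violated.

Yes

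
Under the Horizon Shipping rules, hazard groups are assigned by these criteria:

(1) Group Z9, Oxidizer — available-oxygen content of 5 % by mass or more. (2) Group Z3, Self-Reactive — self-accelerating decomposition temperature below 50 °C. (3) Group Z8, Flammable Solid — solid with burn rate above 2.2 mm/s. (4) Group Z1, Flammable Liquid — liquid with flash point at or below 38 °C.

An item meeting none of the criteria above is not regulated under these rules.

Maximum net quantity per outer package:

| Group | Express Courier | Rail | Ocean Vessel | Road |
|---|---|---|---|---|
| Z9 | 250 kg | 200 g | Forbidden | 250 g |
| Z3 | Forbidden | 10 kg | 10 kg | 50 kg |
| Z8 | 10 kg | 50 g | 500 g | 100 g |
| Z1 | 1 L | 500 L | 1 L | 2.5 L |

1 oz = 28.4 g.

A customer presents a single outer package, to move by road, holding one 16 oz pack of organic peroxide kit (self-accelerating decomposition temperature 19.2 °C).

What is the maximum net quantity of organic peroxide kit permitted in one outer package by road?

50 kg

The organic peroxide kit has self-accelerating decomposition temperature 19.2 °C, which is < 50 °C, so it is Group Z3 (Self-Reactive).
The road limit for Group Z3 is 50 kg.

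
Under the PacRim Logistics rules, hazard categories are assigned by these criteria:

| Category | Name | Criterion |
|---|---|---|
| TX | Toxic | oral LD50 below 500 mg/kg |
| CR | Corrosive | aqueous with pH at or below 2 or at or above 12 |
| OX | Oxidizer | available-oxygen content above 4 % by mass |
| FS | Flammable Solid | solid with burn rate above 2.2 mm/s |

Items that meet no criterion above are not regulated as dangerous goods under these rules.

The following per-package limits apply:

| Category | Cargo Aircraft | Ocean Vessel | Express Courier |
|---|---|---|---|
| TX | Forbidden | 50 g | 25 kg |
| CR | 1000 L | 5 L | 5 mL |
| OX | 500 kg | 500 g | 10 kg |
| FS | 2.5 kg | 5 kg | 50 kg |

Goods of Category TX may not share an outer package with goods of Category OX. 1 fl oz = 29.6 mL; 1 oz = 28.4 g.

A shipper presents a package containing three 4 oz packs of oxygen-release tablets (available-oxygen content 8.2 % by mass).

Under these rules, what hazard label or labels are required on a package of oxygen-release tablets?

Oxygen-release tablets: available-oxygen content 8.2 % by mass > 4 % by mass → Category OX (Oxidizer).
Only the Category OX label is required.

Category OX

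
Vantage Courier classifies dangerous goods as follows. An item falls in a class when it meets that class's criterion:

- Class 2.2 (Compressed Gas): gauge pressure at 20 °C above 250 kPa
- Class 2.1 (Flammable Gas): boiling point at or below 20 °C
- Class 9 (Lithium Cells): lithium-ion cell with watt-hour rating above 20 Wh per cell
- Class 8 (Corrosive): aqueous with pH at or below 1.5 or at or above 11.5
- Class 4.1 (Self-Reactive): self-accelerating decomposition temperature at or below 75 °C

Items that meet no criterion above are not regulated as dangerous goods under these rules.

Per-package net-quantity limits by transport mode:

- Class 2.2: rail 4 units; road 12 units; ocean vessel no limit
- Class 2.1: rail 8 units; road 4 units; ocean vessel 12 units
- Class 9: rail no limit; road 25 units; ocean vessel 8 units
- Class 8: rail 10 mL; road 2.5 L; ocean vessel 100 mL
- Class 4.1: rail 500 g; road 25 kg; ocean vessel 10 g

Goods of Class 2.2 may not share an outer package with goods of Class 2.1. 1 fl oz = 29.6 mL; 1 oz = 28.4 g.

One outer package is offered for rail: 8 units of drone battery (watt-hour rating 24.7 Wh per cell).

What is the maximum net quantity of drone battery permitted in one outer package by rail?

no limit

Drone battery: watt-hour rating 24.7 Wh per cell > 20 Wh per cell → Class 9 (Lithium Cells).
The rail limit for Class 9 is no limit.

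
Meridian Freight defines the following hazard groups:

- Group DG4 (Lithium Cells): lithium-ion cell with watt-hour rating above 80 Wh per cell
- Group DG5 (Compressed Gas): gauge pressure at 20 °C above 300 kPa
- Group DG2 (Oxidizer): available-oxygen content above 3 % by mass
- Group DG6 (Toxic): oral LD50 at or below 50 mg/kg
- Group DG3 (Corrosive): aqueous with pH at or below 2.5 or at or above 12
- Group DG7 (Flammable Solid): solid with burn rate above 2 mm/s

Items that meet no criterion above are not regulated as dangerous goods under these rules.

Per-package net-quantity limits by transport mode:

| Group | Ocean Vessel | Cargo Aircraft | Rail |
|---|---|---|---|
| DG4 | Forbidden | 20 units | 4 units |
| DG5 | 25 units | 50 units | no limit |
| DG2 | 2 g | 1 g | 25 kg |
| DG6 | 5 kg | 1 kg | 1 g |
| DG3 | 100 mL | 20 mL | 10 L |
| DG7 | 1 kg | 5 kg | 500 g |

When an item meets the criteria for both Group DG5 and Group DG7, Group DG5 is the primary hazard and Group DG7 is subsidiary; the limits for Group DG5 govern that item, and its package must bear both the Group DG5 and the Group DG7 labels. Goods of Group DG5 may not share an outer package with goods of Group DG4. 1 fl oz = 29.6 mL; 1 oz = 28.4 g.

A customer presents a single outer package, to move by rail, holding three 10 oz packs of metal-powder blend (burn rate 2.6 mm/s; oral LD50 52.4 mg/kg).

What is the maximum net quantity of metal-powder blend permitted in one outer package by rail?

Metal-powder blend: burn rate 2.6 mm/s > 2 mm/s → Group DG7 (Flammable Solid).
The rail limit for Group DG7 is 500 g.

500 g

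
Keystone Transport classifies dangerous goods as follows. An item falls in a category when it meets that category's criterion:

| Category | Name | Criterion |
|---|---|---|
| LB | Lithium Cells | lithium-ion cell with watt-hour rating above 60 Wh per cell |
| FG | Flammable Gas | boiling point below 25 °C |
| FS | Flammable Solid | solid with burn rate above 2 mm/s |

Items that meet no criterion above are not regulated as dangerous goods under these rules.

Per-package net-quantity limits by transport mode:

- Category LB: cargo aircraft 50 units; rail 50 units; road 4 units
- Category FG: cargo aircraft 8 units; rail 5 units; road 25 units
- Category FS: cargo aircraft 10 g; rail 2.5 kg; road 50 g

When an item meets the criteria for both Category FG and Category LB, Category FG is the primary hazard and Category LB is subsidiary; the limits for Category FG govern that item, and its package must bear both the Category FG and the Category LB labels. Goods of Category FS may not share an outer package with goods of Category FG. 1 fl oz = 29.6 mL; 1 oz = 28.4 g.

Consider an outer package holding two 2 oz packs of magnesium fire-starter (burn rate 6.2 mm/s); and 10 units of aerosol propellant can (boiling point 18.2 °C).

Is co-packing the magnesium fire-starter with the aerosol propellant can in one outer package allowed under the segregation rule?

Burn rate 6.2 mm/s meets the Category FS criterion (Flammable Solid), so the magnesium fire-starter is Category FS.
Aerosol propellant can: boiling point 18.2 °C < 25 °C → Category FG (Flammable Gas).
Category FS and Category FG may not share an outer package.

No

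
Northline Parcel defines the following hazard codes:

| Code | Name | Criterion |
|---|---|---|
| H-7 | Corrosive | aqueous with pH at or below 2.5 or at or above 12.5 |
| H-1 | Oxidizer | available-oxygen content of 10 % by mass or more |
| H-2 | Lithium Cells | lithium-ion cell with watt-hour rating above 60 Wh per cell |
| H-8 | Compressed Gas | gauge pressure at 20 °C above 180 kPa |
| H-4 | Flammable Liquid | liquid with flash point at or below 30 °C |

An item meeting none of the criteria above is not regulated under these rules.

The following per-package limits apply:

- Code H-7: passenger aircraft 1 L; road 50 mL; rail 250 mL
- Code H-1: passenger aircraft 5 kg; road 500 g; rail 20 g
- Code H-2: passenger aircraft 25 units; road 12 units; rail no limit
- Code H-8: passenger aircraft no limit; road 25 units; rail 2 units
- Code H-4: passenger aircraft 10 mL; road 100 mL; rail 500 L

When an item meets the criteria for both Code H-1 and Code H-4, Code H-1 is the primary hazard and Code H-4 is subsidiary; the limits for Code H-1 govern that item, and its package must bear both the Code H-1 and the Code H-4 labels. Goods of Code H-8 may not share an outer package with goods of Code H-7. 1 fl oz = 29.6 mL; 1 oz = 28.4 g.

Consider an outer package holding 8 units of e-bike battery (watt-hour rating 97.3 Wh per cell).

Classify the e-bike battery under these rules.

Code H-2

With watt-hour rating 97.3 Wh per cell (> 60 Wh per cell), the e-bike battery falls in Code H-2.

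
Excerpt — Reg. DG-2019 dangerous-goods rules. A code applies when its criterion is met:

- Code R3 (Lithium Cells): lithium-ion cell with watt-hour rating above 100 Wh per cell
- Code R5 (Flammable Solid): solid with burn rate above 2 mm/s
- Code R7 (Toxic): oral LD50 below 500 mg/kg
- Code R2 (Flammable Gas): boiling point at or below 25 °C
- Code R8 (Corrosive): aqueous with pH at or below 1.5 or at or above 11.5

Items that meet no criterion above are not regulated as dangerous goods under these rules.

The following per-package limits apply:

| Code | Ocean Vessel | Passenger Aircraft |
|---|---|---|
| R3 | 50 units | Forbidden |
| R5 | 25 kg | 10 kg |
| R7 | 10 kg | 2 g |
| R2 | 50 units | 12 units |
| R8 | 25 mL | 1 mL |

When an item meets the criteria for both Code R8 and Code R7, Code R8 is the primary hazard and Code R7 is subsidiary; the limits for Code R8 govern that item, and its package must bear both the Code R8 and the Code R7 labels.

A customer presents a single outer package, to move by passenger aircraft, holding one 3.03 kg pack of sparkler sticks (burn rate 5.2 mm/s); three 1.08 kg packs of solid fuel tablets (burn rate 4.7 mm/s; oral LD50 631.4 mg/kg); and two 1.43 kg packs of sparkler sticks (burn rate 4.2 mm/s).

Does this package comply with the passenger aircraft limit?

Yes

The sparkler sticks have burn rate 5.2 mm/s, which is > 2 mm/s, so they are Code R5 (Flammable Solid).
Burn rate 4.7 mm/s meets the Code R5 criterion (Flammable Solid), so the solid fuel tablets are Code R5.
Burn rate 4.2 mm/s meets the Code R5 criterion (Flammable Solid), so the sparkler sticks are Code R5.
Code R5 net quantity: 3.03 kg + (three 1.08 kg packs = 3.24 kg) + (two 1.43 kg packs = 2.86 kg) = 9.13 kg.
9.13 kg is within the passenger aircraft limit of 10 kg for Code R5.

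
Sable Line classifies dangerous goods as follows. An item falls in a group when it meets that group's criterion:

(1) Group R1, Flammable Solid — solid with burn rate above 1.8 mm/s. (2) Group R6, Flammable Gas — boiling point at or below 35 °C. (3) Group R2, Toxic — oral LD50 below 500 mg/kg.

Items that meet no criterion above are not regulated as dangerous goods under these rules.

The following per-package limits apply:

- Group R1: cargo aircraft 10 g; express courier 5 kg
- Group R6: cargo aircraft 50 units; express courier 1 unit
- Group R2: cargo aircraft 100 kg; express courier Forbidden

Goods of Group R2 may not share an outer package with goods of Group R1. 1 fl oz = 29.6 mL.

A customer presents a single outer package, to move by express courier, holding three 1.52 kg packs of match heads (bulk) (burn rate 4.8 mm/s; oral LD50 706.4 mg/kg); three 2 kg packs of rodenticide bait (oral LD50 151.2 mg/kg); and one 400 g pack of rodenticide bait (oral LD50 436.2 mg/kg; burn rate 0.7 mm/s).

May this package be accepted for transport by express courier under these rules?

No

The match heads (bulk) have burn rate 4.8 mm/s, which is > 1.8 mm/s, so they are Group R1 (Flammable Solid).
Oral LD50 151.2 mg/kg meets the Group R2 criterion (Toxic), so the rodenticide bait is Group R2.
With oral LD50 436.2 mg/kg (< 500 mg/kg), the rodenticide bait falls in Group R2.
Group R2 net quantity: (three 2 kg packs = 6 kg) + 400 g = 6.4 kg.
Group R2 is Forbidden by express courier.
Group R1 quantity: three 1.52 kg packs = 4.56 kg.
4.56 kg is within the express courier limit of 5 kg for Group R1.
Group R2 and Group R1 may not share an outer package.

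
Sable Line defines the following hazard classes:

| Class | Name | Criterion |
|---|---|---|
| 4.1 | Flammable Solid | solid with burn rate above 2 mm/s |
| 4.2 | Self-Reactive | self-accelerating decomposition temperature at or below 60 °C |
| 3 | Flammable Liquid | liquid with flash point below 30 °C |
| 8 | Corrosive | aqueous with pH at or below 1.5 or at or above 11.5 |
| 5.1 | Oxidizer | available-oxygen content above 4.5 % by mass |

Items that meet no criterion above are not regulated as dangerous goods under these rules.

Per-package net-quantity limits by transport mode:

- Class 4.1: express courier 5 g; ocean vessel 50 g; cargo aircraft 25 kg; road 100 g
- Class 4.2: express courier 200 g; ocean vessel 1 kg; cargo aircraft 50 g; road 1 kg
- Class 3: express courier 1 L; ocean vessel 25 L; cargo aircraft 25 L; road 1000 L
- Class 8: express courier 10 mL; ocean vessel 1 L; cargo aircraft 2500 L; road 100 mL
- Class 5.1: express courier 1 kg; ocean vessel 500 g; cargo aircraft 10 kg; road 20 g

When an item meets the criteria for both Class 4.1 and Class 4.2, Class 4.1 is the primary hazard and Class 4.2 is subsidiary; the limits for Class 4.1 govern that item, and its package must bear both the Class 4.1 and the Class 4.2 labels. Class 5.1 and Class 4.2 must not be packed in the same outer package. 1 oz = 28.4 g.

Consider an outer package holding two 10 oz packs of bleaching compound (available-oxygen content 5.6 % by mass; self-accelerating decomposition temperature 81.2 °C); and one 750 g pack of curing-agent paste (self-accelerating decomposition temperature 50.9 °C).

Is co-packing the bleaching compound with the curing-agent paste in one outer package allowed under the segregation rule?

No

With available-oxygen content 5.6 % by mass (> 4.5 % by mass), the bleaching compound falls in Class 5.1.
With self-accelerating decomposition temperature 50.9 °C (≤ 60 °C), the curing-agent paste falls in Class 4.2.
Class 5.1 and Class 4.2 may not share an outer package.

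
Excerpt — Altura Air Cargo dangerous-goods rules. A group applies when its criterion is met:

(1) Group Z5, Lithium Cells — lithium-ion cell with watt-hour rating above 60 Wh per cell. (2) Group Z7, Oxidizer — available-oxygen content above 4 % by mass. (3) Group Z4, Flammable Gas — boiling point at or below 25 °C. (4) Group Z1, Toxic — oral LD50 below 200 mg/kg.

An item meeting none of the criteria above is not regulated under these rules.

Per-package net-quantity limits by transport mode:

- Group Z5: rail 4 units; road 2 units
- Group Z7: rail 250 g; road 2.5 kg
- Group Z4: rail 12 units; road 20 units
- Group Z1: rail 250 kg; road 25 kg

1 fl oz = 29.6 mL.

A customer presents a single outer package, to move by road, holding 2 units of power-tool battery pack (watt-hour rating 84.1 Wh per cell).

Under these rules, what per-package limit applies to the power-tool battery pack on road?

2 units

With watt-hour rating 84.1 Wh per cell (> 60 Wh per cell), the power-tool battery pack falls in Group Z5.
The road limit for Group Z5 is 2 units.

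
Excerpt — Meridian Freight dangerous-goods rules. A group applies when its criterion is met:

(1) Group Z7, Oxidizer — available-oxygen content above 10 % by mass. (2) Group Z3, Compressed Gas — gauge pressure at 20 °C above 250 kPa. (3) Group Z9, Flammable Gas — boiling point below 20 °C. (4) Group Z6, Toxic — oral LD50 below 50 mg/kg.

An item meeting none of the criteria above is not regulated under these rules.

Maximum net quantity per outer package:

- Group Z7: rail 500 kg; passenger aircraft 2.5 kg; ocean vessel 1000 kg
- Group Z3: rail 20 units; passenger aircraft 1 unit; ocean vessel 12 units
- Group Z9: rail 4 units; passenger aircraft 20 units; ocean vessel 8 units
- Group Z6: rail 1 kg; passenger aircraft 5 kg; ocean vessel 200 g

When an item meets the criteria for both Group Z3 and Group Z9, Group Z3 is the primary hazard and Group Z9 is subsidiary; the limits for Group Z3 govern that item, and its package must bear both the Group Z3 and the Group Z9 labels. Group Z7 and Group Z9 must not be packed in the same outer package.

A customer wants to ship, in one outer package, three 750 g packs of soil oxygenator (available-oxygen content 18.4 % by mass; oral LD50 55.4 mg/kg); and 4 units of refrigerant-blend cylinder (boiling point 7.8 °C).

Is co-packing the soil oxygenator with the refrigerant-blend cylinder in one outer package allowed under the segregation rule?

Available-oxygen content 18.4 % by mass meets the Group Z7 criterion (Oxidizer), so the soil oxygenator is Group Z7.
Refrigerant-blend cylinder: boiling point 7.8 °C < 20 °C → Group Z9 (Flammable Gas).
Group Z7 and Group Z9 may not share an outer package.

No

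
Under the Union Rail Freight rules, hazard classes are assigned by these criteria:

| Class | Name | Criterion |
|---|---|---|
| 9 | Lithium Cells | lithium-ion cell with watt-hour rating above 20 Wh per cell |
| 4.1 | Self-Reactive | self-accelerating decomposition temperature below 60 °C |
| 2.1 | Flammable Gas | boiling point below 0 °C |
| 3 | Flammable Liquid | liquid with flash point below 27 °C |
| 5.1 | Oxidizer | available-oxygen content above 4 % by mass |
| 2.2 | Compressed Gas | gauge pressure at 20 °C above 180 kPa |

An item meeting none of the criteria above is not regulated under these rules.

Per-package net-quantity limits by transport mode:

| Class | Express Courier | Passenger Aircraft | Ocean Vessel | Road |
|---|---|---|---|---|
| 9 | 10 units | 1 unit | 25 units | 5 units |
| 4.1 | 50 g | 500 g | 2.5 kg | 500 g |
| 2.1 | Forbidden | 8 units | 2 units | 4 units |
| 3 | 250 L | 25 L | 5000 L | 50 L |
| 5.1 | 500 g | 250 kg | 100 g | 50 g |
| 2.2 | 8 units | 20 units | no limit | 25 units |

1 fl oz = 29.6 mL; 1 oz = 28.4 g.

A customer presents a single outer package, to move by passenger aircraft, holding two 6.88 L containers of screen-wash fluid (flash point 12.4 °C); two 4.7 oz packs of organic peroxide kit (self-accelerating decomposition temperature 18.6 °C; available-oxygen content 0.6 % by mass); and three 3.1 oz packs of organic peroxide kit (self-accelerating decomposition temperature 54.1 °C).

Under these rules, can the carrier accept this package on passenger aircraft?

No

The screen-wash fluid has flash point 12.4 °C, which is < 27 °C, so it is Class 3 (Flammable Liquid).
Self-accelerating decomposition temperature 18.6 °C meets the Class 4.1 criterion (Self-Reactive), so the organic peroxide kit is Class 4.1.
The organic peroxide kit has self-accelerating decomposition temperature 54.1 °C, which is < 60 °C, so it is Class 4.1 (Self-Reactive).
Class 4.1 net quantity: (two 4.7 oz packs = 266.96 g) + (three 3.1 oz packs = 264.12 g) = 531.08 g.
531.08 g exceeds the passenger aircraft limit of 500 g for Class 4.1.
Class 3 quantity: two 6.88 L containers = 13.76 L.
13.76 L ≤ 25 L (passenger aircraft limit, Class 3) — within limit.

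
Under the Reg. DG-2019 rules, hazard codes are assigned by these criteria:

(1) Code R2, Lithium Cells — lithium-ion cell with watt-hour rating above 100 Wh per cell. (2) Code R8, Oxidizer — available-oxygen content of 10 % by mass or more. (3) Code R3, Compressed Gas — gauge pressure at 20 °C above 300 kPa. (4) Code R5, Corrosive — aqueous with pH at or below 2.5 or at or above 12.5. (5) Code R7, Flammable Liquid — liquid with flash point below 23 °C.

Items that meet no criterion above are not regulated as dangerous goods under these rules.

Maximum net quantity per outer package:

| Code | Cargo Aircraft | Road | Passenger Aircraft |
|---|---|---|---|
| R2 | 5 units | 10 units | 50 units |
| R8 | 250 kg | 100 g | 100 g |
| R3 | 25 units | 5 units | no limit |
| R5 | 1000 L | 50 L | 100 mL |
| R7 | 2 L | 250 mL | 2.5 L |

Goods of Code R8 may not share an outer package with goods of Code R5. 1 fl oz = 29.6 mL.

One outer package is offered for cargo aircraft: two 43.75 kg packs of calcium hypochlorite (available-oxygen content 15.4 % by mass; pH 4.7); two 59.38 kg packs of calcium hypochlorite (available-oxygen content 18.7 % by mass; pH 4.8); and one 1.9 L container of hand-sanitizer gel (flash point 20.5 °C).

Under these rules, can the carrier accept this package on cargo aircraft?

The calcium hypochlorite has available-oxygen content 15.4 % by mass, which is ≥ 10 % by mass, so it is Code R8 (Oxidizer).
With available-oxygen content 18.7 % by mass (≥ 10 % by mass), the calcium hypochlorite falls in Code R8.
Flash point 20.5 °C meets the Code R7 criterion (Flammable Liquid), so the hand-sanitizer gel is Code R7.
Total Code R8: (two 43.75 kg packs = 87.5 kg) + (two 59.38 kg packs = 118.76 kg) = 206.26 kg.
206.26 kg is within the cargo aircraft limit of 250 kg for Code R8.
Code R7 quantity: 1.9 L.
1.9 L ≤ 2 L (cargo aircraft limit, Code R7) — within limit.
The segregation rule (Code R8 with Code R5) does not apply to Code R8 with Code R7.
Every hazard code is within its cargo aircraft limit and no segregation rule is violated.

Yes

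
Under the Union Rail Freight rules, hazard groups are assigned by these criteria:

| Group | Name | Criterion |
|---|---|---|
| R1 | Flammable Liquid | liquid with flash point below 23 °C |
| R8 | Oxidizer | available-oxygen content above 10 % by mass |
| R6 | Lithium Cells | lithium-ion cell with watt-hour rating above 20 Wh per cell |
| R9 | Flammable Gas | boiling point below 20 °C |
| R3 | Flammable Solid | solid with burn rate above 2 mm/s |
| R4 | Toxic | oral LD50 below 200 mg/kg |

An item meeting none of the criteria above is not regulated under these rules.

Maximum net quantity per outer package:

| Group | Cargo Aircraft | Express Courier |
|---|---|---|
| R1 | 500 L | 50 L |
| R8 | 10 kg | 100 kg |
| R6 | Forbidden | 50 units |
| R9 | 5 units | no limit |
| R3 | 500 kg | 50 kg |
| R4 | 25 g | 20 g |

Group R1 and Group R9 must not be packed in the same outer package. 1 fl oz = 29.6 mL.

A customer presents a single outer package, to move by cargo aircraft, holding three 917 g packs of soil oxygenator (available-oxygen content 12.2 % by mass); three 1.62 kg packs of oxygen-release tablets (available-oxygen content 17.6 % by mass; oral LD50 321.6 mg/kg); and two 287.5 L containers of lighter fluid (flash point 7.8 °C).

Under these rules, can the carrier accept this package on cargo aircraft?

With available-oxygen content 12.2 % by mass (> 10 % by mass), the soil oxygenator falls in Group R8.
With available-oxygen content 17.6 % by mass (> 10 % by mass), the oxygen-release tablets fall in Group R8.
Flash point 7.8 °C meets the Group R1 criterion (Flammable Liquid), so the lighter fluid is Group R1.
Total Group R8: (three 917 g packs = 2.751 kg) + (three 1.62 kg packs = 4.86 kg) = 7.611 kg.
That is within the Group R8 cargo aircraft limit of 10 kg.
Group R1 quantity: two 287.5 L containers = 575 L.
That exceeds the Group R1 cargo aircraft limit of 500 L.
The segregation rule (Group R1 with Group R9) does not apply to Group R8 with Group R1.

No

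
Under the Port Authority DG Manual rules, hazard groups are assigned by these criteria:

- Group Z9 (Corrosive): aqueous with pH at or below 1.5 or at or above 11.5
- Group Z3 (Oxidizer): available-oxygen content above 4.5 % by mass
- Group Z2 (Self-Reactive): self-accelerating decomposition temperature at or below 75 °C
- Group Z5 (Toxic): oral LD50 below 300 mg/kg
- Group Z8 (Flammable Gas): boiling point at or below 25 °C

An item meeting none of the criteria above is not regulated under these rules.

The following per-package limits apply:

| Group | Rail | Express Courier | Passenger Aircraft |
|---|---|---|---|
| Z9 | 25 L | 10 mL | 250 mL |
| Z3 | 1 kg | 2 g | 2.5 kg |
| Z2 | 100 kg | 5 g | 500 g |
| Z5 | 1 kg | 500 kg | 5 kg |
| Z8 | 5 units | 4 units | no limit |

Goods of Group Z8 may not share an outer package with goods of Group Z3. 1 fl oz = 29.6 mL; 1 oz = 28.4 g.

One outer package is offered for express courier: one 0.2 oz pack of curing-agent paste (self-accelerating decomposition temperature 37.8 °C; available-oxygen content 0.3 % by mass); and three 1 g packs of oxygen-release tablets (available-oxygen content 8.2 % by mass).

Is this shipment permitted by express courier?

Self-accelerating decomposition temperature 37.8 °C meets the Group Z2 criterion (Self-Reactive), so the curing-agent paste is Group Z2.
Oxygen-release tablets: available-oxygen content 8.2 % by mass > 4.5 % by mass → Group Z3 (Oxidizer).
Group Z3 quantity: three 1 g packs = 3 g.
3 g > 2 g (express courier limit, Group Z3) — over the limit.
Group Z2 quantity: one 0.2 oz pack = 5.68 g.
5.68 g > 5 g (express courier limit, Group Z2) — over the limit.
The segregation rule (Group Z8 with Group Z3) does not apply to Group Z3 with Group Z2.

No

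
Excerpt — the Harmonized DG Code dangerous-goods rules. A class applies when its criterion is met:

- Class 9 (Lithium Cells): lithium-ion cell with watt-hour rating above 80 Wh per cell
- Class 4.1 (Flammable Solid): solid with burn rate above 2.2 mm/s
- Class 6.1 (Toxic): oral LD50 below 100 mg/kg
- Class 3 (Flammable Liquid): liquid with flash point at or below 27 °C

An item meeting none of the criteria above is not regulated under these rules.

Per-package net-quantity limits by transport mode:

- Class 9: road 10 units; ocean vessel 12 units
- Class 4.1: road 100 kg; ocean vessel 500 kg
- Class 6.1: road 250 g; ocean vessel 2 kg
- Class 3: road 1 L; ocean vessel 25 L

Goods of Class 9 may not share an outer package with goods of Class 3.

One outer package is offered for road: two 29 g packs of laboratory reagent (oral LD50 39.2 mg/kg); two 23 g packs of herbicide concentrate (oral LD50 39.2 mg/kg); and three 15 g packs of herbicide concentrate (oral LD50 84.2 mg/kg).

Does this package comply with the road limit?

Yes

Oral LD50 39.2 mg/kg meets the Class 6.1 criterion (Toxic), so the laboratory reagent is Class 6.1.
Herbicide concentrate: oral LD50 39.2 mg/kg < 100 mg/kg → Class 6.1 (Toxic).
Oral LD50 84.2 mg/kg meets the Class 6.1 criterion (Toxic), so the herbicide concentrate is Class 6.1.
Class 6.1 net quantity: (two 29 g packs = 58 g) + (two 23 g packs = 46 g) + (three 15 g packs = 45 g) = 149 g.
That is within the Class 6.1 road limit of 250 g.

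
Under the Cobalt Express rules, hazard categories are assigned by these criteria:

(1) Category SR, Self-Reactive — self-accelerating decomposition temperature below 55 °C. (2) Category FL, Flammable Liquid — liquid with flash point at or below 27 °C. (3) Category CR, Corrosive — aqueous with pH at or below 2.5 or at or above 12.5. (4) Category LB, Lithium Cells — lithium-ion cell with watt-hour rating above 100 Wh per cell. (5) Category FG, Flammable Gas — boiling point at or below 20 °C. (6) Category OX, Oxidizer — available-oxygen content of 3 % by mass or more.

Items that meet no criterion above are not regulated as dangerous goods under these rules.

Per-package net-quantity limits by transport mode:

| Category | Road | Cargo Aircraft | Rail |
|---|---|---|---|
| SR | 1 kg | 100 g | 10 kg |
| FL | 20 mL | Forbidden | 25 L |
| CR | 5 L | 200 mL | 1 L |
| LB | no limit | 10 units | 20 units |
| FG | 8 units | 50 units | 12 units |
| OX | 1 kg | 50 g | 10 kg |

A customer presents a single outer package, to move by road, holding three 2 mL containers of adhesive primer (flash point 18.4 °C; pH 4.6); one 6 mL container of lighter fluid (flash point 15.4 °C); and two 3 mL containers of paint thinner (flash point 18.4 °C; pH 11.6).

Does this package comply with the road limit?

Yes

With flash point 18.4 °C (≤ 27 °C), the adhesive primer falls in Category FL.
Flash point 15.4 °C meets the Category FL criterion (Flammable Liquid), so the lighter fluid is Category FL.
Paint thinner: flash point 18.4 °C ≤ 27 °C → Category FL (Flammable Liquid).
Category FL net quantity: (three 2 mL containers = 6 mL) + 6 mL + (two 3 mL containers = 6 mL) = 18 mL.
18 mL ≤ 20 mL (road limit, Category FL) — within limit.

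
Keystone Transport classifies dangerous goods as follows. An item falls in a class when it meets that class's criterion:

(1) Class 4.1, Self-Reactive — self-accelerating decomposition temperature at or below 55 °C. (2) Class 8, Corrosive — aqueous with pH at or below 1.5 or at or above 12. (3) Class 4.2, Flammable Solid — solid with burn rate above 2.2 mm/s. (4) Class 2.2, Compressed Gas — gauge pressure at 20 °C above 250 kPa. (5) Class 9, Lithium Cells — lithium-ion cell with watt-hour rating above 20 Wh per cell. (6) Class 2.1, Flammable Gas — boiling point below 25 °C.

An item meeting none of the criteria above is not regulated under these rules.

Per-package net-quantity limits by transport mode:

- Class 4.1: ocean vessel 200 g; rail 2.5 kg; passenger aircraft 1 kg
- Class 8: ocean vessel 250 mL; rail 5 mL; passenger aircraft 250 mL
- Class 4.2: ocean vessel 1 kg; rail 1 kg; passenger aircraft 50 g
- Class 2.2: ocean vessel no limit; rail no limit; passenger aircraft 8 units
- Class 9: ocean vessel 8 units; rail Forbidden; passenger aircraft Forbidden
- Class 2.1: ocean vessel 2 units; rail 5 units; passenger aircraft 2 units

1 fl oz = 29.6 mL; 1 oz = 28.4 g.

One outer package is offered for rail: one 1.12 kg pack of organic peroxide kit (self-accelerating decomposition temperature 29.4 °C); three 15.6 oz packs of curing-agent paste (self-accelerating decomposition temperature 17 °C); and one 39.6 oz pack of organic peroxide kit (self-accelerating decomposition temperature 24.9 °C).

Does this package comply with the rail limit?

The organic peroxide kit has self-accelerating decomposition temperature 29.4 °C, which is ≤ 55 °C, so it is Class 4.1 (Self-Reactive).
Self-accelerating decomposition temperature 17 °C meets the Class 4.1 criterion (Self-Reactive), so the curing-agent paste is Class 4.1.
With self-accelerating decomposition temperature 24.9 °C (≤ 55 °C), the organic peroxide kit falls in Class 4.1.
Total Class 4.1: 1.12 kg + (three 15.6 oz packs = 1329.12 g) + (one 39.6 oz pack = 1124.64 g) = 3573.76 g.
3573.76 g exceeds the rail limit of 2.5 kg for Class 4.1.

No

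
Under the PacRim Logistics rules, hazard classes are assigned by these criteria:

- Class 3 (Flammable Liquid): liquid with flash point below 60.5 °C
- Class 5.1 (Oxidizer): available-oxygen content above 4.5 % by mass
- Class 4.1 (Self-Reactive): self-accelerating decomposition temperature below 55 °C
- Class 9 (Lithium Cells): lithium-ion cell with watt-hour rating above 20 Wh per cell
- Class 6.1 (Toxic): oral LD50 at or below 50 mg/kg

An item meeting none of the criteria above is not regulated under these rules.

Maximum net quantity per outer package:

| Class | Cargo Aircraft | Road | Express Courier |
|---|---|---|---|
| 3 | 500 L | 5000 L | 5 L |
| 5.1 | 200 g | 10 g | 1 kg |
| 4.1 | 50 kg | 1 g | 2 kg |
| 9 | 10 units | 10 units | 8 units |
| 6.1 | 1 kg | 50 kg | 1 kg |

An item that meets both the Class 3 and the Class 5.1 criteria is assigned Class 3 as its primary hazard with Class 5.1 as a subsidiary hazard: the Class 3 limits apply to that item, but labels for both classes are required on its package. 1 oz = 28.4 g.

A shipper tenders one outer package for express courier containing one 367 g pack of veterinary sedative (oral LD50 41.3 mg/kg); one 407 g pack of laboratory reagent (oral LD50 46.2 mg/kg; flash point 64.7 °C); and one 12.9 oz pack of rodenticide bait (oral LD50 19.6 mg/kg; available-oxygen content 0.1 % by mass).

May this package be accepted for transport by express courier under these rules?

No

Veterinary sedative: oral LD50 41.3 mg/kg ≤ 50 mg/kg → Class 6.1 (Toxic).
Oral LD50 46.2 mg/kg meets the Class 6.1 criterion (Toxic), so the laboratory reagent is Class 6.1.
Oral LD50 19.6 mg/kg meets the Class 6.1 criterion (Toxic), so the rodenticide bait is Class 6.1.
Total Class 6.1: 367 g + 407 g + (one 12.9 oz pack = 366.36 g) = 1140.36 g.
That exceeds the Class 6.1 express courier limit of 1 kg.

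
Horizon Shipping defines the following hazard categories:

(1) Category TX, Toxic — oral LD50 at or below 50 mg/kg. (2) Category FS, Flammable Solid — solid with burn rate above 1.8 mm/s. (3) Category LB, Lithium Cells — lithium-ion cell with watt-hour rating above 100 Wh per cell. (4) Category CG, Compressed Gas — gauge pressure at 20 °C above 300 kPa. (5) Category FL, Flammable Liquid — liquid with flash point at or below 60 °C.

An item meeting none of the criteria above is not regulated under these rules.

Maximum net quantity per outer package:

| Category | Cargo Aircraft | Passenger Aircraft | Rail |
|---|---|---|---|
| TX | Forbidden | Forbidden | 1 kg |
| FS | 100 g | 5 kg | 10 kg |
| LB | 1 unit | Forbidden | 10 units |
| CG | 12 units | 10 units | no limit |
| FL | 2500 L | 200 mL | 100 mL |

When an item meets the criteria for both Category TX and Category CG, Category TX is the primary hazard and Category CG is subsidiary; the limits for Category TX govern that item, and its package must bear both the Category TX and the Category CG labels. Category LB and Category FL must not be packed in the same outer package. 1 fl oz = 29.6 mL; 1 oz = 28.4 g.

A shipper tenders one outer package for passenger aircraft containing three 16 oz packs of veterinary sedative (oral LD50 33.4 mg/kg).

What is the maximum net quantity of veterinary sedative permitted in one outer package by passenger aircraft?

Forbidden

Oral LD50 33.4 mg/kg meets the Category TX criterion (Toxic), so the veterinary sedative is Category TX.
The passenger aircraft limit for Category TX is Forbidden.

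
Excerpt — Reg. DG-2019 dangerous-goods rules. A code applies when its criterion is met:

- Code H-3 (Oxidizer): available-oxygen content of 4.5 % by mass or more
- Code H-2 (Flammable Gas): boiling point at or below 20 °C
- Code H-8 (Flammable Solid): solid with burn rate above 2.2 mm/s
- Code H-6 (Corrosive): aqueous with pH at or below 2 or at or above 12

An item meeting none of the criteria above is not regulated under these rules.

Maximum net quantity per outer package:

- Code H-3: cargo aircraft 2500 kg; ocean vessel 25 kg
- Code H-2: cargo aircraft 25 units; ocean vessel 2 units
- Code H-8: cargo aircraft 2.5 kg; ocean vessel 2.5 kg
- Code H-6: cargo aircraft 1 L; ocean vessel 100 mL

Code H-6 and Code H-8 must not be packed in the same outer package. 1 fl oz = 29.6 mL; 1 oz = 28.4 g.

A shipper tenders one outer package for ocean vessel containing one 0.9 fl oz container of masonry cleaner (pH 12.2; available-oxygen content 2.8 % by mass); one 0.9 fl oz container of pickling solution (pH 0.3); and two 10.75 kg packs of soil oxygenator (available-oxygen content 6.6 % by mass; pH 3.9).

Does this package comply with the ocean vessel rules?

Yes

The masonry cleaner has pH 12.2, which is ≥ 12, so it is Code H-6 (Corrosive).
The pickling solution has pH 0.3, which is ≤ 2, so it is Code H-6 (Corrosive).
Soil oxygenator: available-oxygen content 6.6 % by mass ≥ 4.5 % by mass → Code H-3 (Oxidizer).
Code H-3 quantity: two 10.75 kg packs = 21.5 kg.
21.5 kg ≤ 25 kg (ocean vessel limit, Code H-3) — within limit.
Total Code H-6: (one 0.9 fl oz container = 26.64 mL) + (one 0.9 fl oz container = 26.64 mL) = 53.28 mL.
53.28 mL is within the ocean vessel limit of 100 mL for Code H-6.
The segregation rule (Code H-6 with Code H-8) does not apply to Code H-3 with Code H-6.
Every hazard code is within its ocean vessel limit and no segregation rule is violated.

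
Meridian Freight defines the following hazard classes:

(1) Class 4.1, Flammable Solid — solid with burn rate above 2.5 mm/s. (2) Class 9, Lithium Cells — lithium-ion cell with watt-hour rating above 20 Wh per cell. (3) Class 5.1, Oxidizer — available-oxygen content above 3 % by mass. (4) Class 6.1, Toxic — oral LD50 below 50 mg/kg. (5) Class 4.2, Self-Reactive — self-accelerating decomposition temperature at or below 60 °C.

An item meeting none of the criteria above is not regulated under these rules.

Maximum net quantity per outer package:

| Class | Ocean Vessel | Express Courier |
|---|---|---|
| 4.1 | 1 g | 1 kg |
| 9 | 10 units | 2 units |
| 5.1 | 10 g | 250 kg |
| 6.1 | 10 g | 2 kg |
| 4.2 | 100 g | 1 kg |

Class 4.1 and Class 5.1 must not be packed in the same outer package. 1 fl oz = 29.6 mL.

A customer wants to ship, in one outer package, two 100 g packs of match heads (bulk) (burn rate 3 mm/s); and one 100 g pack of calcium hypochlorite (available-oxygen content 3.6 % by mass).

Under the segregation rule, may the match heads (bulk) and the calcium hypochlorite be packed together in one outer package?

Burn rate 3 mm/s meets the Class 4.1 criterion (Flammable Solid), so the match heads (bulk) are Class 4.1.
Calcium hypochlorite: available-oxygen content 3.6 % by mass > 3 % by mass → Class 5.1 (Oxidizer).
Class 4.1 and Class 5.1 may not share an outer package.

No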